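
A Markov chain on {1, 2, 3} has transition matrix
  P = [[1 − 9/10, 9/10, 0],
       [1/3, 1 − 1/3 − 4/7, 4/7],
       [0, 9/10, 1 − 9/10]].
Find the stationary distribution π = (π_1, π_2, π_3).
π = (70/379, 189/379, 120/379)

This is a birth-death chain on three states, which satisfies detailed balance: π_1 · P_{12} = π_2 · P_{21} and π_2 · P_{23} = π_3 · P_{32}.
From π_1 · 9/10 = π_2 · 1/3: π_2/π_1 = (9/10)/(1/3) = 27/10.
From π_2 · 4/7 = π_3 · 9/10: π_3/π_2 = (4/7)/(9/10) = 40/63.
Take π_1 proportional to 1; then unnormalized π = (1, 27/10, 12/7). Normalize by dividing by the sum 379/70:
  π = (70/379, 189/379, 120/379).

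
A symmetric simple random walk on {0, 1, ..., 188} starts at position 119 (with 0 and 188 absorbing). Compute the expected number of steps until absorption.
E[τ | X_0 = 119] = 8211

Let v_k = E[τ | X_0 = k]. Boundary: v_0 = v_188 = 0. Recurrence: v_k = 1 + (v_{k-1} + v_{k+1})/2 for 1 ≤ k ≤ 187. The particular solution to v_k − (v_{k-1} + v_{k+1})/2 = 1 is v_k = −k^2. Adding homogeneous solution A + B k and matching boundaries gives v_k = k (188 − k). Substituting k = 119: v_119 = 119 · 69 = 8211.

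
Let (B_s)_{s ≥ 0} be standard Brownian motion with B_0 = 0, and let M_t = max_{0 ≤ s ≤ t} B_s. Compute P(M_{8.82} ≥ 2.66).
P(M_{8.82} ≥ 2.66) = 2·P(B_{8.82} ≥ 2.66) = 2(1 − Φ(2.66/√8.82)) ≈ 0.3704

By the reflection principle for Brownian motion, P(M_t ≥ a) = 2 · P(B_t ≥ a) for a ≥ 0. Since B_t ~ N(0, t), P(B_t ≥ 2.66) = 1 − Φ(2.66/√t) = 1 − Φ(2.66/√8.82) = 1 − Φ(0.8957). So
  P(M_{8.82} ≥ 2.66) = 2(1 − Φ(0.8957)) ≈ 0.3704.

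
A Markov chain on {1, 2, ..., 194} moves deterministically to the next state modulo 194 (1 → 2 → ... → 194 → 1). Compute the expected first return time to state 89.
E[T_89 | X_0 = 89] = 194

The chain cycles deterministically, so starting at state 89 it returns in exactly 194 steps. Equivalently, the stationary distribution is uniform π_j = 1/194 for every state j, so by Kac's formula E[T_89] = 1/π_89 = 194.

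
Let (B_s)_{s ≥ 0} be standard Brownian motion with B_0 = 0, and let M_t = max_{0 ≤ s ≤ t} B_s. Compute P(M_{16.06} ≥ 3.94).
P(M_{16.06} ≥ 3.94) = 2·P(B_{16.06} ≥ 3.94) = 2(1 − Φ(3.94/√16.06)) ≈ 0.3255

By the reflection principle for Brownian motion, P(M_t ≥ a) = 2 · P(B_t ≥ a) for a ≥ 0. Since B_t ~ N(0, t), P(B_t ≥ 3.94) = 1 − Φ(3.94/√t) = 1 − Φ(3.94/√16.06) = 1 − Φ(0.9832). So
  P(M_{16.06} ≥ 3.94) = 2(1 − Φ(0.9832)) ≈ 0.3255.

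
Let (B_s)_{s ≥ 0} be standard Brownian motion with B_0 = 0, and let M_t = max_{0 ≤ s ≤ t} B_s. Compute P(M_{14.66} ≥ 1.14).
P(M_{14.66} ≥ 1.14) = 2·P(B_{14.66} ≥ 1.14) = 2(1 − Φ(1.14/√14.66)) ≈ 0.7659

By the reflection principle for Brownian motion, P(M_t ≥ a) = 2 · P(B_t ≥ a) for a ≥ 0. Since B_t ~ N(0, t), P(B_t ≥ 1.14) = 1 − Φ(1.14/√t) = 1 − Φ(1.14/√14.66) = 1 − Φ(0.2977). So
  P(M_{14.66} ≥ 1.14) = 2(1 − Φ(0.2977)) ≈ 0.7659.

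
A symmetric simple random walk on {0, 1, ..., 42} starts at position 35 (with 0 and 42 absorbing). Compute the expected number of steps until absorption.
E[τ | X_0 = 35] = 245

Let v_k = E[τ | X_0 = k]. Boundary: v_0 = v_42 = 0. Recurrence: v_k = 1 + (v_{k-1} + v_{k+1})/2 for 1 ≤ k ≤ 41. The particular solution to v_k − (v_{k-1} + v_{k+1})/2 = 1 is v_k = −k^2. Adding homogeneous solution A + B k and matching boundaries gives v_k = k (42 − k). Substituting k = 35: v_35 = 35 · 7 = 245.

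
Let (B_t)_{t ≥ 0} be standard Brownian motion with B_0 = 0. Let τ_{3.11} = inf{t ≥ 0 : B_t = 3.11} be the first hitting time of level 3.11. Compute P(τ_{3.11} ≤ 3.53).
P(τ_{3.11} ≤ 3.53) = 2(1 − Φ(3.11/√3.53)) = 2(1 − Φ(1.6553)) ≈ 0.0979

By the reflection principle for standard BM, P(τ_b ≤ t) = 2 · P(B_t ≥ b). Since B_t ~ N(0, t), P(B_t ≥ 3.11) = 1 − Φ(3.11/√t) = 1 − Φ(3.11/√3.53) = 1 − Φ(1.6553) ≈ 0.04893. Doubling: P(τ_{3.11} ≤ 3.53) ≈ 2 · 0.04893 = 0.09786 ≈ 0.0979.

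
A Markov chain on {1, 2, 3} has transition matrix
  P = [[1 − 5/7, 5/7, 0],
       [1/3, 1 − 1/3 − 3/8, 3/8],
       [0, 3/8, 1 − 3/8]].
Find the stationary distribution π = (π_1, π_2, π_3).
π = (7/37, 15/37, 15/37)

This is a birth-death chain on three states, which satisfies detailed balance: π_1 · P_{12} = π_2 · P_{21} and π_2 · P_{23} = π_3 · P_{32}.
From π_1 · 5/7 = π_2 · 1/3: π_2/π_1 = (5/7)/(1/3) = 15/7.
From π_2 · 3/8 = π_3 · 3/8: π_3/π_2 = (3/8)/(3/8) = 1.
Take π_1 proportional to 1; then unnormalized π = (1, 15/7, 15/7). Normalize by dividing by the sum 37/7:
  π = (7/37, 15/37, 15/37).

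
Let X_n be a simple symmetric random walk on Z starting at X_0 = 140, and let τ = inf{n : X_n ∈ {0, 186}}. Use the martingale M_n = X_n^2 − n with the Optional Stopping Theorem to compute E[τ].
E[τ] = 6440

M_n = X_n^2 − n is a martingale (since E[X_{n+1}^2 | F_n] = X_n^2 + 1). By OST (τ has finite mean in a bounded region), E[M_τ] = E[M_0] = X_0^2 − 0 = 140^2 = 19600. Also E[M_τ] = E[X_τ^2] − E[τ]. The walk exits at 0 or 186, with P(hit 186 first) = 140/186, so E[X_τ^2] = 186^2 · 140/186 + 0 = 26040. Thus E[τ] = E[X_τ^2] − E[M_τ] = 26040 − 19600 = 6440 = 140(186 − 140) = 6440.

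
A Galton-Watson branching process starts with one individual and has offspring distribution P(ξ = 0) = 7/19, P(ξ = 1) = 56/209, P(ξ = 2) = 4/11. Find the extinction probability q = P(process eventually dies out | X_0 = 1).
q = 1

Mean offspring μ = 0·7/19 + 1·56/209 + 2·4/11 = 208/209 ≤ 1. For μ ≤ 1 with offspring not concentrated at 1, the Galton-Watson process goes extinct almost surely, so q = 1.
(Algebraic check: The pgf is f(s) = 7/19 + 56/209·s + 4/11·s². The extinction probability q is the smallest fixed point of f in [0, 1]. Setting s = f(s):
  4/11·s² + (56/209 − 1)·s + 7/19 = 0
  4/11·s² − (7/19 + 4/11)·s + 7/19 = 0
which factors as (s − 1)·(4/11·s − 7/19) = 0, giving roots s = 1 and s = (7/19)/(4/11) = 77/76. Since 77/76 ≥ 1, the smallest root in [0, 1] is s = 1.)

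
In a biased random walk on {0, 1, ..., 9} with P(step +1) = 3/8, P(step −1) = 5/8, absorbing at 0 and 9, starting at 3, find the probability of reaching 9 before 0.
P(hit 9 before 0) = (1 − (5/3)^3) / (1 − (5/3)^9) = 729/19729

Let u_k denote P(reach 9 before 0 | start at k). Boundary: u_0 = 0, u_9 = 1. Recurrence: u_k = 3/8·u_{k+1} + 5/8·u_{k-1} for 1 ≤ k ≤ 8. Try u_k = A + B·r^k with r = q/p = (5/8)/(3/8) = 5/3. Substitution satisfies the recurrence; boundary conditions give:
  u_k = (1 − r^k) / (1 − r^N) = (1 − (5/3)^3) / (1 − (5/3)^9) = 729/19729.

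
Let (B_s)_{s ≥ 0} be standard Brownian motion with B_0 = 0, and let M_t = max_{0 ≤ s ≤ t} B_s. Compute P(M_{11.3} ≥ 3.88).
P(M_{11.3} ≥ 3.88) = 2·P(B_{11.3} ≥ 3.88) = 2(1 − Φ(3.88/√11.3)) ≈ 0.2484

By the reflection principle for Brownian motion, P(M_t ≥ a) = 2 · P(B_t ≥ a) for a ≥ 0. Since B_t ~ N(0, t), P(B_t ≥ 3.88) = 1 − Φ(3.88/√t) = 1 − Φ(3.88/√11.3) = 1 − Φ(1.1542). So
  P(M_{11.3} ≥ 3.88) = 2(1 − Φ(1.1542)) ≈ 0.2484.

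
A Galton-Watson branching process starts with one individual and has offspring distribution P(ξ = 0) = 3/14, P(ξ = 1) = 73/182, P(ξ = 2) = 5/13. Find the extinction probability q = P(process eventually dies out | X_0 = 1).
q = 39/70

The pgf is f(s) = 3/14 + 73/182·s + 5/13·s². The extinction probability q is the smallest fixed point of f in [0, 1]. Setting s = f(s):
  5/13·s² + (73/182 − 1)·s + 3/14 = 0
  5/13·s² − (3/14 + 5/13)·s + 3/14 = 0
which factors as (s − 1)·(5/13·s − 3/14) = 0, giving roots s = 1 and s = (3/14)/(5/13) = 39/70.
Mean offspring μ = 73/182 + 2·5/13 = 213/182 > 1 (supercritical), so q < 1. The extinction probability is the smaller root: q = (3/14)/(5/13) = 39/70.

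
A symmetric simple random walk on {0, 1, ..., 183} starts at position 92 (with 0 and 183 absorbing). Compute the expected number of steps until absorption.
E[τ | X_0 = 92] = 8372

Let v_k = E[τ | X_0 = k]. Boundary: v_0 = v_183 = 0. Recurrence: v_k = 1 + (v_{k-1} + v_{k+1})/2 for 1 ≤ k ≤ 182. The particular solution to v_k − (v_{k-1} + v_{k+1})/2 = 1 is v_k = −k^2. Adding homogeneous solution A + B k and matching boundaries gives v_k = k (183 − k). Substituting k = 92: v_92 = 92 · 91 = 8372.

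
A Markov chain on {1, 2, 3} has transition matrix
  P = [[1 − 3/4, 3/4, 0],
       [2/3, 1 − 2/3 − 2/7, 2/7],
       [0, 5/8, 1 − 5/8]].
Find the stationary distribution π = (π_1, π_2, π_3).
π = (280/739, 315/739, 144/739)

This is a birth-death chain on three states, which satisfies detailed balance: π_1 · P_{12} = π_2 · P_{21} and π_2 · P_{23} = π_3 · P_{32}.
From π_1 · 3/4 = π_2 · 2/3: π_2/π_1 = (3/4)/(2/3) = 9/8.
From π_2 · 2/7 = π_3 · 5/8: π_3/π_2 = (2/7)/(5/8) = 16/35.
Take π_1 proportional to 1; then unnormalized π = (1, 9/8, 18/35). Normalize by dividing by the sum 739/280:
  π = (280/739, 315/739, 144/739).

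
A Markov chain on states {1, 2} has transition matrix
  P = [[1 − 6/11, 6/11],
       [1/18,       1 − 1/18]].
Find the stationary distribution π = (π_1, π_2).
π_1 = 11/119, π_2 = 108/119

Solve πP = π with π_1 + π_2 = 1. From πP = π: π_1 · (1 − 6/11) + π_2 · 1/18 = π_1 ⇒ π_2 · 1/18 = π_1 · 6/11 ⇒ π_2/π_1 = (6/11)/(1/18) = 108/11. Together with π_1 + π_2 = 1:
  π_1 = (1/18)/(6/11 + 1/18) = (1/18)/(119/198) = 11/119,
  π_2 = (6/11)/(6/11 + 1/18) = (6/11)/(119/198) = 108/119.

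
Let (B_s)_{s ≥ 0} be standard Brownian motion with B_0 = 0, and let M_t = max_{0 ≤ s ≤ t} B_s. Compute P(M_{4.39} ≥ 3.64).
P(M_{4.39} ≥ 3.64) = 2·P(B_{4.39} ≥ 3.64) = 2(1 − Φ(3.64/√4.39)) ≈ 0.0823

By the reflection principle for Brownian motion, P(M_t ≥ a) = 2 · P(B_t ≥ a) for a ≥ 0. Since B_t ~ N(0, t), P(B_t ≥ 3.64) = 1 − Φ(3.64/√t) = 1 − Φ(3.64/√4.39) = 1 − Φ(1.7373). So
  P(M_{4.39} ≥ 3.64) = 2(1 − Φ(1.7373)) ≈ 0.0823.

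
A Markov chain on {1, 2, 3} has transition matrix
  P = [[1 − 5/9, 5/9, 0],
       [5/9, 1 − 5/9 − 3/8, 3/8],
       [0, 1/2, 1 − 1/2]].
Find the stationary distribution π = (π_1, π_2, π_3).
π = (4/11, 4/11, 3/11)

This is a birth-death chain on three states, which satisfies detailed balance: π_1 · P_{12} = π_2 · P_{21} and π_2 · P_{23} = π_3 · P_{32}.
From π_1 · 5/9 = π_2 · 5/9: π_2/π_1 = (5/9)/(5/9) = 1.
From π_2 · 3/8 = π_3 · 1/2: π_3/π_2 = (3/8)/(1/2) = 3/4.
Take π_1 proportional to 1; then unnormalized π = (1, 1, 3/4). Normalize by dividing by the sum 11/4:
  π = (4/11, 4/11, 3/11).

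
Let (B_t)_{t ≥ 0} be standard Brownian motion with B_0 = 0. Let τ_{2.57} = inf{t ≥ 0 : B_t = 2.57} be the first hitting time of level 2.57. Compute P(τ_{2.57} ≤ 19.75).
P(τ_{2.57} ≤ 19.75) = 2(1 − Φ(2.57/√19.75)) = 2(1 − Φ(0.5783)) ≈ 0.5631

By the reflection principle for standard BM, P(τ_b ≤ t) = 2 · P(B_t ≥ b). Since B_t ~ N(0, t), P(B_t ≥ 2.57) = 1 − Φ(2.57/√t) = 1 − Φ(2.57/√19.75) = 1 − Φ(0.5783) ≈ 0.28153. Doubling: P(τ_{2.57} ≤ 19.75) ≈ 2 · 0.28153 = 0.56306 ≈ 0.5631.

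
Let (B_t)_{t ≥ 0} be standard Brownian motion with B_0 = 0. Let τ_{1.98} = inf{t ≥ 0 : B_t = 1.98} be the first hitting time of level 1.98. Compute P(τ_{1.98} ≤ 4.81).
P(τ_{1.98} ≤ 4.81) = 2(1 − Φ(1.98/√4.81)) = 2(1 − Φ(0.9028)) ≈ 0.3666

By the reflection principle for standard BM, P(τ_b ≤ t) = 2 · P(B_t ≥ b). Since B_t ~ N(0, t), P(B_t ≥ 1.98) = 1 − Φ(1.98/√t) = 1 − Φ(1.98/√4.81) = 1 − Φ(0.9028) ≈ 0.18332. Doubling: P(τ_{1.98} ≤ 4.81) ≈ 2 · 0.18332 = 0.36664 ≈ 0.3666.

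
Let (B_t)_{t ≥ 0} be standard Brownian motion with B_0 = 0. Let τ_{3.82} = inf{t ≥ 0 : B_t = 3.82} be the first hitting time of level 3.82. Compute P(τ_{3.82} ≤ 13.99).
P(τ_{3.82} ≤ 13.99) = 2(1 − Φ(3.82/√13.99)) = 2(1 − Φ(1.0213)) ≈ 0.3071

By the reflection principle for standard BM, P(τ_b ≤ t) = 2 · P(B_t ≥ b). Since B_t ~ N(0, t), P(B_t ≥ 3.82) = 1 − Φ(3.82/√t) = 1 − Φ(3.82/√13.99) = 1 − Φ(1.0213) ≈ 0.15356. Doubling: P(τ_{3.82} ≤ 13.99) ≈ 2 · 0.15356 = 0.30712 ≈ 0.3071.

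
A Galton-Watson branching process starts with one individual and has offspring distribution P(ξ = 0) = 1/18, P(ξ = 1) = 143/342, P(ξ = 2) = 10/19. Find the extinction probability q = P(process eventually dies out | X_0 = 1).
q = 19/180

The pgf is f(s) = 1/18 + 143/342·s + 10/19·s². The extinction probability q is the smallest fixed point of f in [0, 1]. Setting s = f(s):
  10/19·s² + (143/342 − 1)·s + 1/18 = 0
  10/19·s² − (1/18 + 10/19)·s + 1/18 = 0
which factors as (s − 1)·(10/19·s − 1/18) = 0, giving roots s = 1 and s = (1/18)/(10/19) = 19/180.
Mean offspring μ = 143/342 + 2·10/19 = 503/342 > 1 (supercritical), so q < 1. The extinction probability is the smaller root: q = (1/18)/(10/19) = 19/180.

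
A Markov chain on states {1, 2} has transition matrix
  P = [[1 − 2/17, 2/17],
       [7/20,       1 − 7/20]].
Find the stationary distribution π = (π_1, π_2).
π_1 = 119/159, π_2 = 40/159

Solve πP = π with π_1 + π_2 = 1. From πP = π: π_1 · (1 − 2/17) + π_2 · 7/20 = π_1 ⇒ π_2 · 7/20 = π_1 · 2/17 ⇒ π_2/π_1 = (2/17)/(7/20) = 40/119. Together with π_1 + π_2 = 1:
  π_1 = (7/20)/(2/17 + 7/20) = (7/20)/(159/340) = 119/159,
  π_2 = (2/17)/(2/17 + 7/20) = (2/17)/(159/340) = 40/159.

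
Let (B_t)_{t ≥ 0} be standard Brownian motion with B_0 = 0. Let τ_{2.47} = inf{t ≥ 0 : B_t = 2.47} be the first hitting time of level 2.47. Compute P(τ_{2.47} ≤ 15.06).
P(τ_{2.47} ≤ 15.06) = 2(1 − Φ(2.47/√15.06)) = 2(1 − Φ(0.6365)) ≈ 0.5245

By the reflection principle for standard BM, P(τ_b ≤ t) = 2 · P(B_t ≥ b). Since B_t ~ N(0, t), P(B_t ≥ 2.47) = 1 − Φ(2.47/√t) = 1 − Φ(2.47/√15.06) = 1 − Φ(0.6365) ≈ 0.26223. Doubling: P(τ_{2.47} ≤ 15.06) ≈ 2 · 0.26223 = 0.52446 ≈ 0.5245.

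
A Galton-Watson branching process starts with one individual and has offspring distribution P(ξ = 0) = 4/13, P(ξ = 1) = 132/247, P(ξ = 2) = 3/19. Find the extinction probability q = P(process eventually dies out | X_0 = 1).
q = 1

Mean offspring μ = 0·4/13 + 1·132/247 + 2·3/19 = 210/247 ≤ 1. For μ ≤ 1 with offspring not concentrated at 1, the Galton-Watson process goes extinct almost surely, so q = 1.
(Algebraic check: The pgf is f(s) = 4/13 + 132/247·s + 3/19·s². The extinction probability q is the smallest fixed point of f in [0, 1]. Setting s = f(s):
  3/19·s² + (132/247 − 1)·s + 4/13 = 0
  3/19·s² − (4/13 + 3/19)·s + 4/13 = 0
which factors as (s − 1)·(3/19·s − 4/13) = 0, giving roots s = 1 and s = (4/13)/(3/19) = 76/39. Since 76/39 ≥ 1, the smallest root in [0, 1] is s = 1.)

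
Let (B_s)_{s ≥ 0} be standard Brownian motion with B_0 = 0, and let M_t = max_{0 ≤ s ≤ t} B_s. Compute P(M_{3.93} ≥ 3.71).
P(M_{3.93} ≥ 3.71) = 2·P(B_{3.93} ≥ 3.71) = 2(1 − Φ(3.71/√3.93)) ≈ 0.0613

By the reflection principle for Brownian motion, P(M_t ≥ a) = 2 · P(B_t ≥ a) for a ≥ 0. Since B_t ~ N(0, t), P(B_t ≥ 3.71) = 1 − Φ(3.71/√t) = 1 − Φ(3.71/√3.93) = 1 − Φ(1.8714). So
  P(M_{3.93} ≥ 3.71) = 2(1 − Φ(1.8714)) ≈ 0.0613.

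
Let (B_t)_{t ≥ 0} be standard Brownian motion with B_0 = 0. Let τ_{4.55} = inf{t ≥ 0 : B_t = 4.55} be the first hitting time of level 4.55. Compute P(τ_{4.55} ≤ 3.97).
P(τ_{4.55} ≤ 3.97) = 2(1 − Φ(4.55/√3.97)) = 2(1 − Φ(2.2836)) ≈ 0.0224

By the reflection principle for standard BM, P(τ_b ≤ t) = 2 · P(B_t ≥ b). Since B_t ~ N(0, t), P(B_t ≥ 4.55) = 1 − Φ(4.55/√t) = 1 − Φ(4.55/√3.97) = 1 − Φ(2.2836) ≈ 0.01120. Doubling: P(τ_{4.55} ≤ 3.97) ≈ 2 · 0.01120 = 0.02240 ≈ 0.0224.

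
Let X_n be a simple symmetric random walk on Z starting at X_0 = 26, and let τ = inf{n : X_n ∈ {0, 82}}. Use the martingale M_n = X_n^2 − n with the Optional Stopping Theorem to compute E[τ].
E[τ] = 1456

M_n = X_n^2 − n is a martingale (since E[X_{n+1}^2 | F_n] = X_n^2 + 1). By OST (τ has finite mean in a bounded region), E[M_τ] = E[M_0] = X_0^2 − 0 = 26^2 = 676. Also E[M_τ] = E[X_τ^2] − E[τ]. The walk exits at 0 or 82, with P(hit 82 first) = 26/82, so E[X_τ^2] = 82^2 · 26/82 + 0 = 2132. Thus E[τ] = E[X_τ^2] − E[M_τ] = 2132 − 676 = 1456 = 26(82 − 26) = 1456.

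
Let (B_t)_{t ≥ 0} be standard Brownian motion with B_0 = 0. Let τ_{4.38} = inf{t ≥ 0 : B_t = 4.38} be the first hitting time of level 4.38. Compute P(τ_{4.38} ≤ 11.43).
P(τ_{4.38} ≤ 11.43) = 2(1 − Φ(4.38/√11.43)) = 2(1 − Φ(1.2955)) ≈ 0.1951

By the reflection principle for standard BM, P(τ_b ≤ t) = 2 · P(B_t ≥ b). Since B_t ~ N(0, t), P(B_t ≥ 4.38) = 1 − Φ(4.38/√t) = 1 − Φ(4.38/√11.43) = 1 − Φ(1.2955) ≈ 0.09757. Doubling: P(τ_{4.38} ≤ 11.43) ≈ 2 · 0.09757 = 0.19514 ≈ 0.1951.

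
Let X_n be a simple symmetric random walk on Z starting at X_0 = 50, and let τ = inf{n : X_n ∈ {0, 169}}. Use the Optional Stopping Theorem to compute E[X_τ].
E[X_τ] = 50

X_n is a martingale and τ is a bounded-mean stopping time (indeed τ is finite a.s. with bounded expectation since the walk is in a bounded region). By the OST, E[X_τ] = E[X_0] = 50. Equivalently: E[X_τ] = 169 · P(hit 169 first) + 0 · P(hit 0 first) = 169 · (50/169) = 50.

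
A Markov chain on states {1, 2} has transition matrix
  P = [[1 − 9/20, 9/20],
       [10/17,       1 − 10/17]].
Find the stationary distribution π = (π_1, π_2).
π_1 = 200/353, π_2 = 153/353

Solve πP = π with π_1 + π_2 = 1. From πP = π: π_1 · (1 − 9/20) + π_2 · 10/17 = π_1 ⇒ π_2 · 10/17 = π_1 · 9/20 ⇒ π_2/π_1 = (9/20)/(10/17) = 153/200. Together with π_1 + π_2 = 1:
  π_1 = (10/17)/(9/20 + 10/17) = (10/17)/(353/340) = 200/353,
  π_2 = (9/20)/(9/20 + 10/17) = (9/20)/(353/340) = 153/353.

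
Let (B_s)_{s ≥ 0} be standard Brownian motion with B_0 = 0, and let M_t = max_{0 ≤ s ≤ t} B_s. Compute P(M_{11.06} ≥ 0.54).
P(M_{11.06} ≥ 0.54) = 2·P(B_{11.06} ≥ 0.54) = 2(1 − Φ(0.54/√11.06)) ≈ 0.8710

By the reflection principle for Brownian motion, P(M_t ≥ a) = 2 · P(B_t ≥ a) for a ≥ 0. Since B_t ~ N(0, t), P(B_t ≥ 0.54) = 1 − Φ(0.54/√t) = 1 − Φ(0.54/√11.06) = 1 − Φ(0.1624). So
  P(M_{11.06} ≥ 0.54) = 2(1 − Φ(0.1624)) ≈ 0.8710.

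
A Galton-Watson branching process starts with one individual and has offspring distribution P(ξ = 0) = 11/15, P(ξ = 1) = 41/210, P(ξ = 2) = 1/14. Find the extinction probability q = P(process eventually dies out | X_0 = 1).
q = 1

Mean offspring μ = 0·11/15 + 1·41/210 + 2·1/14 = 71/210 ≤ 1. For μ ≤ 1 with offspring not concentrated at 1, the Galton-Watson process goes extinct almost surely, so q = 1.
(Algebraic check: The pgf is f(s) = 11/15 + 41/210·s + 1/14·s². The extinction probability q is the smallest fixed point of f in [0, 1]. Setting s = f(s):
  1/14·s² + (41/210 − 1)·s + 11/15 = 0
  1/14·s² − (11/15 + 1/14)·s + 11/15 = 0
which factors as (s − 1)·(1/14·s − 11/15) = 0, giving roots s = 1 and s = (11/15)/(1/14) = 154/15. Since 154/15 ≥ 1, the smallest root in [0, 1] is s = 1.)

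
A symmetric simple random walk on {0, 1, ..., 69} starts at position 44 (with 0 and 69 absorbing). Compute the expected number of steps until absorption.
E[τ | X_0 = 44] = 1100

Let v_k = E[τ | X_0 = k]. Boundary: v_0 = v_69 = 0. Recurrence: v_k = 1 + (v_{k-1} + v_{k+1})/2 for 1 ≤ k ≤ 68. The particular solution to v_k − (v_{k-1} + v_{k+1})/2 = 1 is v_k = −k^2. Adding homogeneous solution A + B k and matching boundaries gives v_k = k (69 − k). Substituting k = 44: v_44 = 44 · 25 = 1100.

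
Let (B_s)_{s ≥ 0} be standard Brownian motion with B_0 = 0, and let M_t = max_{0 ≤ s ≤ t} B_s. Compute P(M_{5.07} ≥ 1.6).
P(M_{5.07} ≥ 1.6) = 2·P(B_{5.07} ≥ 1.6) = 2(1 − Φ(1.6/√5.07)) ≈ 0.4773

By the reflection principle for Brownian motion, P(M_t ≥ a) = 2 · P(B_t ≥ a) for a ≥ 0. Since B_t ~ N(0, t), P(B_t ≥ 1.6) = 1 − Φ(1.6/√t) = 1 − Φ(1.6/√5.07) = 1 − Φ(0.7106). So
  P(M_{5.07} ≥ 1.6) = 2(1 − Φ(0.7106)) ≈ 0.4773.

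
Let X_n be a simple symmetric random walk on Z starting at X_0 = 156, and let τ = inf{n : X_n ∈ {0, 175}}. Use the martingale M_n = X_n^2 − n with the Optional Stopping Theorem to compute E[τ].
E[τ] = 2964

M_n = X_n^2 − n is a martingale (since E[X_{n+1}^2 | F_n] = X_n^2 + 1). By OST (τ has finite mean in a bounded region), E[M_τ] = E[M_0] = X_0^2 − 0 = 156^2 = 24336. Also E[M_τ] = E[X_τ^2] − E[τ]. The walk exits at 0 or 175, with P(hit 175 first) = 156/175, so E[X_τ^2] = 175^2 · 156/175 + 0 = 27300. Thus E[τ] = E[X_τ^2] − E[M_τ] = 27300 − 24336 = 2964 = 156(175 − 156) = 2964.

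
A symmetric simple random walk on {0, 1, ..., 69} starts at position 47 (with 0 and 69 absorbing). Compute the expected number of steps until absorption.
E[τ | X_0 = 47] = 1034

Let v_k = E[τ | X_0 = k]. Boundary: v_0 = v_69 = 0. Recurrence: v_k = 1 + (v_{k-1} + v_{k+1})/2 for 1 ≤ k ≤ 68. The particular solution to v_k − (v_{k-1} + v_{k+1})/2 = 1 is v_k = −k^2. Adding homogeneous solution A + B k and matching boundaries gives v_k = k (69 − k). Substituting k = 47: v_47 = 47 · 22 = 1034.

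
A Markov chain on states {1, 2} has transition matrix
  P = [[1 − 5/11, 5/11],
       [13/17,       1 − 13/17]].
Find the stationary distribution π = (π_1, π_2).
π_1 = 143/228, π_2 = 85/228

Solve πP = π with π_1 + π_2 = 1. From πP = π: π_1 · (1 − 5/11) + π_2 · 13/17 = π_1 ⇒ π_2 · 13/17 = π_1 · 5/11 ⇒ π_2/π_1 = (5/11)/(13/17) = 85/143. Together with π_1 + π_2 = 1:
  π_1 = (13/17)/(5/11 + 13/17) = (13/17)/(228/187) = 143/228,
  π_2 = (5/11)/(5/11 + 13/17) = (5/11)/(228/187) = 85/228.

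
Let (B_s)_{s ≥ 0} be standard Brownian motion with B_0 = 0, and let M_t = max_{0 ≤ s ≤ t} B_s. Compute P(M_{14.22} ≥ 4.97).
P(M_{14.22} ≥ 4.97) = 2·P(B_{14.22} ≥ 4.97) = 2(1 − Φ(4.97/√14.22)) ≈ 0.1875

By the reflection principle for Brownian motion, P(M_t ≥ a) = 2 · P(B_t ≥ a) for a ≥ 0. Since B_t ~ N(0, t), P(B_t ≥ 4.97) = 1 − Φ(4.97/√t) = 1 − Φ(4.97/√14.22) = 1 − Φ(1.3180). So
  P(M_{14.22} ≥ 4.97) = 2(1 − Φ(1.3180)) ≈ 0.1875.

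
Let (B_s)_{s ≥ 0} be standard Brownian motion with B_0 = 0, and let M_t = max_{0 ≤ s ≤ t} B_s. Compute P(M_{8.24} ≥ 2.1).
P(M_{8.24} ≥ 2.1) = 2·P(B_{8.24} ≥ 2.1) = 2(1 − Φ(2.1/√8.24)) ≈ 0.4644

By the reflection principle for Brownian motion, P(M_t ≥ a) = 2 · P(B_t ≥ a) for a ≥ 0. Since B_t ~ N(0, t), P(B_t ≥ 2.1) = 1 − Φ(2.1/√t) = 1 − Φ(2.1/√8.24) = 1 − Φ(0.7316). So
  P(M_{8.24} ≥ 2.1) = 2(1 − Φ(0.7316)) ≈ 0.4644.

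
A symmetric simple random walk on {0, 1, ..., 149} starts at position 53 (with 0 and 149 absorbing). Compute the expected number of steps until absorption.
E[τ | X_0 = 53] = 5088

Let v_k = E[τ | X_0 = k]. Boundary: v_0 = v_149 = 0. Recurrence: v_k = 1 + (v_{k-1} + v_{k+1})/2 for 1 ≤ k ≤ 148. The particular solution to v_k − (v_{k-1} + v_{k+1})/2 = 1 is v_k = −k^2. Adding homogeneous solution A + B k and matching boundaries gives v_k = k (149 − k). Substituting k = 53: v_53 = 53 · 96 = 5088.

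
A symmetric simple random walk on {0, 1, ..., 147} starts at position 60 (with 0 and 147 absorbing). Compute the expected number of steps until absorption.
E[τ | X_0 = 60] = 5220

Let v_k = E[τ | X_0 = k]. Boundary: v_0 = v_147 = 0. Recurrence: v_k = 1 + (v_{k-1} + v_{k+1})/2 for 1 ≤ k ≤ 146. The particular solution to v_k − (v_{k-1} + v_{k+1})/2 = 1 is v_k = −k^2. Adding homogeneous solution A + B k and matching boundaries gives v_k = k (147 − k). Substituting k = 60: v_60 = 60 · 87 = 5220.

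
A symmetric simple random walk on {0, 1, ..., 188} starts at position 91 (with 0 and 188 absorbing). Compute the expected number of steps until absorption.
E[τ | X_0 = 91] = 8827

Let v_k = E[τ | X_0 = k]. Boundary: v_0 = v_188 = 0. Recurrence: v_k = 1 + (v_{k-1} + v_{k+1})/2 for 1 ≤ k ≤ 187. The particular solution to v_k − (v_{k-1} + v_{k+1})/2 = 1 is v_k = −k^2. Adding homogeneous solution A + B k and matching boundaries gives v_k = k (188 − k). Substituting k = 91: v_91 = 91 · 97 = 8827.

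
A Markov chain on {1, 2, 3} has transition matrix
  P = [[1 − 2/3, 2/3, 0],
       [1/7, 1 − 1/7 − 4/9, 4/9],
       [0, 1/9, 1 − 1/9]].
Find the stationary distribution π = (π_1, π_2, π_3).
π = (3/73, 14/73, 56/73)

This is a birth-death chain on three states, which satisfies detailed balance: π_1 · P_{12} = π_2 · P_{21} and π_2 · P_{23} = π_3 · P_{32}.
From π_1 · 2/3 = π_2 · 1/7: π_2/π_1 = (2/3)/(1/7) = 14/3.
From π_2 · 4/9 = π_3 · 1/9: π_3/π_2 = (4/9)/(1/9) = 4.
Take π_1 proportional to 1; then unnormalized π = (1, 14/3, 56/3). Normalize by dividing by the sum 73/3:
  π = (3/73, 14/73, 56/73).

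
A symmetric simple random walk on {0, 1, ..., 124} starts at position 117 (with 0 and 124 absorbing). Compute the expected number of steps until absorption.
E[τ | X_0 = 117] = 819

Let v_k = E[τ | X_0 = k]. Boundary: v_0 = v_124 = 0. Recurrence: v_k = 1 + (v_{k-1} + v_{k+1})/2 for 1 ≤ k ≤ 123. The particular solution to v_k − (v_{k-1} + v_{k+1})/2 = 1 is v_k = −k^2. Adding homogeneous solution A + B k and matching boundaries gives v_k = k (124 − k). Substituting k = 117: v_117 = 117 · 7 = 819.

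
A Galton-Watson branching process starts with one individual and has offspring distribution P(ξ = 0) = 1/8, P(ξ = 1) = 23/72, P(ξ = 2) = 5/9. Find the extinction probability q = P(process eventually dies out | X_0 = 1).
q = 9/40

The pgf is f(s) = 1/8 + 23/72·s + 5/9·s². The extinction probability q is the smallest fixed point of f in [0, 1]. Setting s = f(s):
  5/9·s² + (23/72 − 1)·s + 1/8 = 0
  5/9·s² − (1/8 + 5/9)·s + 1/8 = 0
which factors as (s − 1)·(5/9·s − 1/8) = 0, giving roots s = 1 and s = (1/8)/(5/9) = 9/40.
Mean offspring μ = 23/72 + 2·5/9 = 103/72 > 1 (supercritical), so q < 1. The extinction probability is the smaller root: q = (1/8)/(5/9) = 9/40.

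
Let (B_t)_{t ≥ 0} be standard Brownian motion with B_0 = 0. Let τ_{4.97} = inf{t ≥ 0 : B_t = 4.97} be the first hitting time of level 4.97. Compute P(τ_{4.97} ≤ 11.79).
P(τ_{4.97} ≤ 11.79) = 2(1 − Φ(4.97/√11.79)) = 2(1 − Φ(1.4474)) ≈ 0.1478

By the reflection principle for standard BM, P(τ_b ≤ t) = 2 · P(B_t ≥ b). Since B_t ~ N(0, t), P(B_t ≥ 4.97) = 1 − Φ(4.97/√t) = 1 − Φ(4.97/√11.79) = 1 − Φ(1.4474) ≈ 0.07389. Doubling: P(τ_{4.97} ≤ 11.79) ≈ 2 · 0.07389 = 0.14778 ≈ 0.1478.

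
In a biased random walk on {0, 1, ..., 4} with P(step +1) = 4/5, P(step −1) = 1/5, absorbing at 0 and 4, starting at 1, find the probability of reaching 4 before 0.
P(hit 4 before 0) = (1 − (1/4)^1) / (1 − (1/4)^4) = 64/85

Let u_k denote P(reach 4 before 0 | start at k). Boundary: u_0 = 0, u_4 = 1. Recurrence: u_k = 4/5·u_{k+1} + 1/5·u_{k-1} for 1 ≤ k ≤ 3. Try u_k = A + B·r^k with r = q/p = (1/5)/(4/5) = 1/4. Substitution satisfies the recurrence; boundary conditions give:
  u_k = (1 − r^k) / (1 − r^N) = (1 − (1/4)^1) / (1 − (1/4)^4) = 64/85.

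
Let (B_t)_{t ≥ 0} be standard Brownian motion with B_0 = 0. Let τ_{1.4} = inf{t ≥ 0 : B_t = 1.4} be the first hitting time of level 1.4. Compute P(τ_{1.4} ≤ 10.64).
P(τ_{1.4} ≤ 10.64) = 2(1 − Φ(1.4/√10.64)) = 2(1 − Φ(0.4292)) ≈ 0.6678

By the reflection principle for standard BM, P(τ_b ≤ t) = 2 · P(B_t ≥ b). Since B_t ~ N(0, t), P(B_t ≥ 1.4) = 1 − Φ(1.4/√t) = 1 − Φ(1.4/√10.64) = 1 − Φ(0.4292) ≈ 0.33389. Doubling: P(τ_{1.4} ≤ 10.64) ≈ 2 · 0.33389 = 0.66778 ≈ 0.6678.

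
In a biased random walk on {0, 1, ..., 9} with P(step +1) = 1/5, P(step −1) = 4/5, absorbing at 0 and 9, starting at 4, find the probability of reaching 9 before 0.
P(hit 9 before 0) = (1 − (4)^4) / (1 − (4)^9) = 85/87381

Let u_k denote P(reach 9 before 0 | start at k). Boundary: u_0 = 0, u_9 = 1. Recurrence: u_k = 1/5·u_{k+1} + 4/5·u_{k-1} for 1 ≤ k ≤ 8. Try u_k = A + B·r^k with r = q/p = (4/5)/(1/5) = 4. Substitution satisfies the recurrence; boundary conditions give:
  u_k = (1 − r^k) / (1 − r^N) = (1 − (4)^4) / (1 − (4)^9) = 85/87381.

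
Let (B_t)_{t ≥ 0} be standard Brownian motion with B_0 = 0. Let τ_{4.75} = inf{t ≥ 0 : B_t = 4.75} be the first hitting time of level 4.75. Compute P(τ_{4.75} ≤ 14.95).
P(τ_{4.75} ≤ 14.95) = 2(1 − Φ(4.75/√14.95)) = 2(1 − Φ(1.2285)) ≈ 0.2193

By the reflection principle for standard BM, P(τ_b ≤ t) = 2 · P(B_t ≥ b). Since B_t ~ N(0, t), P(B_t ≥ 4.75) = 1 − Φ(4.75/√t) = 1 − Φ(4.75/√14.95) = 1 − Φ(1.2285) ≈ 0.10963. Doubling: P(τ_{4.75} ≤ 14.95) ≈ 2 · 0.10963 = 0.21926 ≈ 0.2193.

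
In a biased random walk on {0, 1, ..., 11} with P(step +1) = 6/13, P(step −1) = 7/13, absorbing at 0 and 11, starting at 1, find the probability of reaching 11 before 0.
P(hit 11 before 0) = (1 − (7/6)^1) / (1 − (7/6)^11) = 60466176/1614529687

Let u_k denote P(reach 11 before 0 | start at k). Boundary: u_0 = 0, u_11 = 1. Recurrence: u_k = 6/13·u_{k+1} + 7/13·u_{k-1} for 1 ≤ k ≤ 10. Try u_k = A + B·r^k with r = q/p = (7/13)/(6/13) = 7/6. Substitution satisfies the recurrence; boundary conditions give:
  u_k = (1 − r^k) / (1 − r^N) = (1 − (7/6)^1) / (1 − (7/6)^11) = 60466176/1614529687.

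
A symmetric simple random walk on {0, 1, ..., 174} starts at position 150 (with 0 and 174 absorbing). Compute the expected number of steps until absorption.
E[τ | X_0 = 150] = 3600

Let v_k = E[τ | X_0 = k]. Boundary: v_0 = v_174 = 0. Recurrence: v_k = 1 + (v_{k-1} + v_{k+1})/2 for 1 ≤ k ≤ 173. The particular solution to v_k − (v_{k-1} + v_{k+1})/2 = 1 is v_k = −k^2. Adding homogeneous solution A + B k and matching boundaries gives v_k = k (174 − k). Substituting k = 150: v_150 = 150 · 24 = 3600.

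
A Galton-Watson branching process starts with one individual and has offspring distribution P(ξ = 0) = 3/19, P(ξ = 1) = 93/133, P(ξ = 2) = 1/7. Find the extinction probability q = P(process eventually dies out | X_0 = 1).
q = 1

Mean offspring μ = 0·3/19 + 1·93/133 + 2·1/7 = 131/133 ≤ 1. For μ ≤ 1 with offspring not concentrated at 1, the Galton-Watson process goes extinct almost surely, so q = 1.
(Algebraic check: The pgf is f(s) = 3/19 + 93/133·s + 1/7·s². The extinction probability q is the smallest fixed point of f in [0, 1]. Setting s = f(s):
  1/7·s² + (93/133 − 1)·s + 3/19 = 0
  1/7·s² − (3/19 + 1/7)·s + 3/19 = 0
which factors as (s − 1)·(1/7·s − 3/19) = 0, giving roots s = 1 and s = (3/19)/(1/7) = 21/19. Since 21/19 ≥ 1, the smallest root in [0, 1] is s = 1.)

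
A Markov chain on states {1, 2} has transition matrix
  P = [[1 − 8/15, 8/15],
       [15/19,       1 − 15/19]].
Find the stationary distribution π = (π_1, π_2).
π_1 = 225/377, π_2 = 152/377

Solve πP = π with π_1 + π_2 = 1. From πP = π: π_1 · (1 − 8/15) + π_2 · 15/19 = π_1 ⇒ π_2 · 15/19 = π_1 · 8/15 ⇒ π_2/π_1 = (8/15)/(15/19) = 152/225. Together with π_1 + π_2 = 1:
  π_1 = (15/19)/(8/15 + 15/19) = (15/19)/(377/285) = 225/377,
  π_2 = (8/15)/(8/15 + 15/19) = (8/15)/(377/285) = 152/377.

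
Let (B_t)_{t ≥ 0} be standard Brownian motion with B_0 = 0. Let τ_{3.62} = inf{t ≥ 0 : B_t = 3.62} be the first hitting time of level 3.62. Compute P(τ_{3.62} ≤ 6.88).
P(τ_{3.62} ≤ 6.88) = 2(1 − Φ(3.62/√6.88)) = 2(1 − Φ(1.3801)) ≈ 0.1676

By the reflection principle for standard BM, P(τ_b ≤ t) = 2 · P(B_t ≥ b). Since B_t ~ N(0, t), P(B_t ≥ 3.62) = 1 − Φ(3.62/√t) = 1 − Φ(3.62/√6.88) = 1 − Φ(1.3801) ≈ 0.08378. Doubling: P(τ_{3.62} ≤ 6.88) ≈ 2 · 0.08378 = 0.16756 ≈ 0.1676.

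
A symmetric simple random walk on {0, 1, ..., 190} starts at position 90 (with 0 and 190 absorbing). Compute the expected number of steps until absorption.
E[τ | X_0 = 90] = 9000

Let v_k = E[τ | X_0 = k]. Boundary: v_0 = v_190 = 0. Recurrence: v_k = 1 + (v_{k-1} + v_{k+1})/2 for 1 ≤ k ≤ 189. The particular solution to v_k − (v_{k-1} + v_{k+1})/2 = 1 is v_k = −k^2. Adding homogeneous solution A + B k and matching boundaries gives v_k = k (190 − k). Substituting k = 90: v_90 = 90 · 100 = 9000.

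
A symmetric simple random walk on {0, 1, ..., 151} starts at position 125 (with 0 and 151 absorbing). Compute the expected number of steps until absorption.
E[τ | X_0 = 125] = 3250

Let v_k = E[τ | X_0 = k]. Boundary: v_0 = v_151 = 0. Recurrence: v_k = 1 + (v_{k-1} + v_{k+1})/2 for 1 ≤ k ≤ 150. The particular solution to v_k − (v_{k-1} + v_{k+1})/2 = 1 is v_k = −k^2. Adding homogeneous solution A + B k and matching boundaries gives v_k = k (151 − k). Substituting k = 125: v_125 = 125 · 26 = 3250.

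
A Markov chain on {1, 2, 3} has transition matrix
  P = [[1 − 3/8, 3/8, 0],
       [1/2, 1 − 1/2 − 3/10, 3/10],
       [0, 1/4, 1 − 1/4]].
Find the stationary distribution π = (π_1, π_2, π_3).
π = (20/53, 15/53, 18/53)

This is a birth-death chain on three states, which satisfies detailed balance: π_1 · P_{12} = π_2 · P_{21} and π_2 · P_{23} = π_3 · P_{32}.
From π_1 · 3/8 = π_2 · 1/2: π_2/π_1 = (3/8)/(1/2) = 3/4.
From π_2 · 3/10 = π_3 · 1/4: π_3/π_2 = (3/10)/(1/4) = 6/5.
Take π_1 proportional to 1; then unnormalized π = (1, 3/4, 9/10). Normalize by dividing by the sum 53/20:
  π = (20/53, 15/53, 18/53).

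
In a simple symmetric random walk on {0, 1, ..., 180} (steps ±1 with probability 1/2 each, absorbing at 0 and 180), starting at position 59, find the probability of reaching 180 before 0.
P(hit 180 before 0) = 59/180

Let u_k = P(hit 180 before 0 | start at k). Then u_0 = 0, u_180 = 1, and u_k = u_{k-1}/2 + u_{k+1}/2 for 1 ≤ k ≤ 179. This harmonic recurrence is solved by u_k = k/180, giving u_59 = 59/180.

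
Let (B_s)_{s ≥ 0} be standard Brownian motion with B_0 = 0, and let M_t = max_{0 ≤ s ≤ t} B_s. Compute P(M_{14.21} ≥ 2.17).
P(M_{14.21} ≥ 2.17) = 2·P(B_{14.21} ≥ 2.17) = 2(1 − Φ(2.17/√14.21)) ≈ 0.5648

By the reflection principle for Brownian motion, P(M_t ≥ a) = 2 · P(B_t ≥ a) for a ≥ 0. Since B_t ~ N(0, t), P(B_t ≥ 2.17) = 1 − Φ(2.17/√t) = 1 − Φ(2.17/√14.21) = 1 − Φ(0.5757). So
  P(M_{14.21} ≥ 2.17) = 2(1 − Φ(0.5757)) ≈ 0.5648.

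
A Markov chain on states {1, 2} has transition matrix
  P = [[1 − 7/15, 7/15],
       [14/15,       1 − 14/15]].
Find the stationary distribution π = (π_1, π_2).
π_1 = 2/3, π_2 = 1/3

Solve πP = π with π_1 + π_2 = 1. From πP = π: π_1 · (1 − 7/15) + π_2 · 14/15 = π_1 ⇒ π_2 · 14/15 = π_1 · 7/15 ⇒ π_2/π_1 = (7/15)/(14/15) = 1/2. Together with π_1 + π_2 = 1:
  π_1 = (14/15)/(7/15 + 14/15) = (14/15)/(7/5) = 2/3,
  π_2 = (7/15)/(7/15 + 14/15) = (7/15)/(7/5) = 1/3.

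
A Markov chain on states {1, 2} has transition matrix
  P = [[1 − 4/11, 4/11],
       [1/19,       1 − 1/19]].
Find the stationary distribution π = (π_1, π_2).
π_1 = 11/87, π_2 = 76/87

Solve πP = π with π_1 + π_2 = 1. From πP = π: π_1 · (1 − 4/11) + π_2 · 1/19 = π_1 ⇒ π_2 · 1/19 = π_1 · 4/11 ⇒ π_2/π_1 = (4/11)/(1/19) = 76/11. Together with π_1 + π_2 = 1:
  π_1 = (1/19)/(4/11 + 1/19) = (1/19)/(87/209) = 11/87,
  π_2 = (4/11)/(4/11 + 1/19) = (4/11)/(87/209) = 76/87.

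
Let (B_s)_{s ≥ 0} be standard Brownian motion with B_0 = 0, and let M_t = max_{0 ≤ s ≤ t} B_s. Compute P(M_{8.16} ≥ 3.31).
P(M_{8.16} ≥ 3.31) = 2·P(B_{8.16} ≥ 3.31) = 2(1 − Φ(3.31/√8.16)) ≈ 0.2466

By the reflection principle for Brownian motion, P(M_t ≥ a) = 2 · P(B_t ≥ a) for a ≥ 0. Since B_t ~ N(0, t), P(B_t ≥ 3.31) = 1 − Φ(3.31/√t) = 1 − Φ(3.31/√8.16) = 1 − Φ(1.1587). So
  P(M_{8.16} ≥ 3.31) = 2(1 − Φ(1.1587)) ≈ 0.2466.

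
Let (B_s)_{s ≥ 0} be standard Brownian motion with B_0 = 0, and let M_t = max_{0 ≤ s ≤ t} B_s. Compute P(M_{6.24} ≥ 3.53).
P(M_{6.24} ≥ 3.53) = 2·P(B_{6.24} ≥ 3.53) = 2(1 − Φ(3.53/√6.24)) ≈ 0.1576

By the reflection principle for Brownian motion, P(M_t ≥ a) = 2 · P(B_t ≥ a) for a ≥ 0. Since B_t ~ N(0, t), P(B_t ≥ 3.53) = 1 − Φ(3.53/√t) = 1 − Φ(3.53/√6.24) = 1 − Φ(1.4131). So
  P(M_{6.24} ≥ 3.53) = 2(1 − Φ(1.4131)) ≈ 0.1576.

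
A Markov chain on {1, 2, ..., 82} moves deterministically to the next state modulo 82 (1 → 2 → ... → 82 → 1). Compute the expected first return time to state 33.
E[T_33 | X_0 = 33] = 82

The chain cycles deterministically, so starting at state 33 it returns in exactly 82 steps. Equivalently, the stationary distribution is uniform π_j = 1/82 for every state j, so by Kac's formula E[T_33] = 1/π_33 = 82.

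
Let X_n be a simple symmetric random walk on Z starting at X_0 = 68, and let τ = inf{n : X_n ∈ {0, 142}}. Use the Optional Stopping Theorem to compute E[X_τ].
E[X_τ] = 68

X_n is a martingale and τ is a bounded-mean stopping time (indeed τ is finite a.s. with bounded expectation since the walk is in a bounded region). By the OST, E[X_τ] = E[X_0] = 68. Equivalently: E[X_τ] = 142 · P(hit 142 first) + 0 · P(hit 0 first) = 142 · (68/142) = 68.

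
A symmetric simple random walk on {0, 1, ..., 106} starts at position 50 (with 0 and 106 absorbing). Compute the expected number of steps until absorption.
E[τ | X_0 = 50] = 2800

Let v_k = E[τ | X_0 = k]. Boundary: v_0 = v_106 = 0. Recurrence: v_k = 1 + (v_{k-1} + v_{k+1})/2 for 1 ≤ k ≤ 105. The particular solution to v_k − (v_{k-1} + v_{k+1})/2 = 1 is v_k = −k^2. Adding homogeneous solution A + B k and matching boundaries gives v_k = k (106 − k). Substituting k = 50: v_50 = 50 · 56 = 2800.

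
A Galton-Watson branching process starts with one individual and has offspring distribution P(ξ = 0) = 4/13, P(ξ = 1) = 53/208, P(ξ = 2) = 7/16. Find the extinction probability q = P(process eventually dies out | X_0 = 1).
q = 64/91

The pgf is f(s) = 4/13 + 53/208·s + 7/16·s². The extinction probability q is the smallest fixed point of f in [0, 1]. Setting s = f(s):
  7/16·s² + (53/208 − 1)·s + 4/13 = 0
  7/16·s² − (4/13 + 7/16)·s + 4/13 = 0
which factors as (s − 1)·(7/16·s − 4/13) = 0, giving roots s = 1 and s = (4/13)/(7/16) = 64/91.
Mean offspring μ = 53/208 + 2·7/16 = 235/208 > 1 (supercritical), so q < 1. The extinction probability is the smaller root: q = (4/13)/(7/16) = 64/91.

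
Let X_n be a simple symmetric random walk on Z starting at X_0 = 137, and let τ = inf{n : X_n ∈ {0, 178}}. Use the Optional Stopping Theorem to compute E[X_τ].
E[X_τ] = 137

X_n is a martingale and τ is a bounded-mean stopping time (indeed τ is finite a.s. with bounded expectation since the walk is in a bounded region). By the OST, E[X_τ] = E[X_0] = 137. Equivalently: E[X_τ] = 178 · P(hit 178 first) + 0 · P(hit 0 first) = 178 · (137/178) = 137.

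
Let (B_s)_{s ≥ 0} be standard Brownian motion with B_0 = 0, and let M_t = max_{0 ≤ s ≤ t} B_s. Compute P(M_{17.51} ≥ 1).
P(M_{17.51} ≥ 1) = 2·P(B_{17.51} ≥ 1) = 2(1 − Φ(1/√17.51)) ≈ 0.8111

By the reflection principle for Brownian motion, P(M_t ≥ a) = 2 · P(B_t ≥ a) for a ≥ 0. Since B_t ~ N(0, t), P(B_t ≥ 1) = 1 − Φ(1/√t) = 1 − Φ(1/√17.51) = 1 − Φ(0.2390). So
  P(M_{17.51} ≥ 1) = 2(1 − Φ(0.2390)) ≈ 0.8111.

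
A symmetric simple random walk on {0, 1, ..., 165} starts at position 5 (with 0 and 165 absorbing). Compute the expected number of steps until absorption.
E[τ | X_0 = 5] = 800

Let v_k = E[τ | X_0 = k]. Boundary: v_0 = v_165 = 0. Recurrence: v_k = 1 + (v_{k-1} + v_{k+1})/2 for 1 ≤ k ≤ 164. The particular solution to v_k − (v_{k-1} + v_{k+1})/2 = 1 is v_k = −k^2. Adding homogeneous solution A + B k and matching boundaries gives v_k = k (165 − k). Substituting k = 5: v_5 = 5 · 160 = 800.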